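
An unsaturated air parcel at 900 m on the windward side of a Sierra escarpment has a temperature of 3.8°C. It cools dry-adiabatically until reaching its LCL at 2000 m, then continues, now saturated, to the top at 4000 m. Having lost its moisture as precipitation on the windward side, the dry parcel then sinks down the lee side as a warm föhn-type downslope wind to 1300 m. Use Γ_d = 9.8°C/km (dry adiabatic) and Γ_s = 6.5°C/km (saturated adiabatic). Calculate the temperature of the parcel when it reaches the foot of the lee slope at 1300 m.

900–2000 m, dry: Δz = 1.1 km ⇒ ΔT = -10.78°C; T = -6.98°C
2000–4000 m, saturated: Δz = 2 km ⇒ ΔT = -13°C; T = -19.98°C
4000–1300 m, dry descent: Δz = 2.7 km ⇒ ΔT = +26.46°C; T = 6.48°C

6.48°C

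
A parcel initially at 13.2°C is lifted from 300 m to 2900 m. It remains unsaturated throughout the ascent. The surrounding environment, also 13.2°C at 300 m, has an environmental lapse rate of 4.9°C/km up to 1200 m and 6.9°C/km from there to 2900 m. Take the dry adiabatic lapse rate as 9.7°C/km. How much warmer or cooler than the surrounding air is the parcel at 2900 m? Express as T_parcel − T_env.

-9.08°C (parcel cooler than environment)

Parcel:
  Dry to 2900 m: -9.7 × 2.6 km = -25.22°C, so T = -12.02°C.
Environment:
  Environment, lower layer to 1200 m: -4.9 × 0.9 km = -4.41°C, so T = 8.79°C.
  Environment, upper layer to 2900 m: -6.9 × 1.7 km = -11.73°C, so T = -2.94°C.
T_parcel − T_env = -12.02 − (-2.94) = -9.08°C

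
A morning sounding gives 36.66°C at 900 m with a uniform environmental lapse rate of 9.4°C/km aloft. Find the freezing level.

4800 m

Height above start = (36.66 − 0) / 9.4 = 3.9 km
Altitude = 900 m + 3900 m = 4800 m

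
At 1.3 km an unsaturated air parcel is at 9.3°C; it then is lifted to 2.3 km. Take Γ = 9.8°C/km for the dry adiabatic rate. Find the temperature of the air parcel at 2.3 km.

-0.5°C

Dry adiabatic to 2300 m: -9.8 × 1 km = -9.8°C, so T = -0.5°C.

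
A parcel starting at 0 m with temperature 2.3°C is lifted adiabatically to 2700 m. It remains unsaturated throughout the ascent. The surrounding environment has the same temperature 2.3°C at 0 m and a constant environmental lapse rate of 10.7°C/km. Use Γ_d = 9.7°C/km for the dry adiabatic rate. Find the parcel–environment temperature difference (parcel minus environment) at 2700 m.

+2.7°C (parcel warmer than environment)

Parcel:
  0 → 2700 m (dry, 9.7°C/km): ΔT = -9.7 × 2.7 = -26.19°C → T = -23.89°C
Environment:
  0 → 2700 m (environment, 10.7°C/km): ΔT = -10.7 × 2.7 = -28.89°C → T = -26.59°C
T_parcel − T_env = -23.89 − (-26.59) = +2.7°C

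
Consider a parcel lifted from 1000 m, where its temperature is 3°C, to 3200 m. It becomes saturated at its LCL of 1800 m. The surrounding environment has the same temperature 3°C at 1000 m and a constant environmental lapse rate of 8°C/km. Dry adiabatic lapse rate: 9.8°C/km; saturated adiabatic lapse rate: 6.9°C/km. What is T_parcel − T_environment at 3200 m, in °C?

+0.1°C (parcel warmer than environment)

Parcel:
  Dry to 1800 m: -9.8 × 0.8 km = -7.84°C, so T = -4.84°C.
  Saturated to 3200 m: -6.9 × 1.4 km = -9.66°C, so T = -14.5°C.
Environment:
  Environment to 3200 m: -8 × 2.2 km = -17.6°C, so T = -14.6°C.
T_parcel − T_env = -14.5 − (-14.6) = +0.1°C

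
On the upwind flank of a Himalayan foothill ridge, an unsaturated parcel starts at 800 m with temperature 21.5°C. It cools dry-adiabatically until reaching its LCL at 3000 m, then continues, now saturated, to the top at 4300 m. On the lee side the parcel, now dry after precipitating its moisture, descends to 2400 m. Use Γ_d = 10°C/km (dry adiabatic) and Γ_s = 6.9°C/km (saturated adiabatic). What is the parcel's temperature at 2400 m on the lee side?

9.53°C

Dry to 3000 m: -10 × 2.2 km = -22°C, so T = -0.5°C.
Saturated to 4300 m: -6.9 × 1.3 km = -8.97°C, so T = -9.47°C.
Dry descent to 2400 m: +10 × 1.9 km = +19°C, so T = 9.53°C.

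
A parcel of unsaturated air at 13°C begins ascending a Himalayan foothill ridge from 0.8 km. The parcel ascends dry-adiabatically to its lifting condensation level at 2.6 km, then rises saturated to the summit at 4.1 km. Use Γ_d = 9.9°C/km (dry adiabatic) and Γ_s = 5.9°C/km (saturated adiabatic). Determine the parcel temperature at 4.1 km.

-13.67°C

From 800 m to 2600 m (dry): cools by 9.9 × 1.8 = 17.82°C, giving -4.82°C.
From 2600 m to 4100 m (saturated): cools by 5.9 × 1.5 = 8.85°C, giving -13.67°C.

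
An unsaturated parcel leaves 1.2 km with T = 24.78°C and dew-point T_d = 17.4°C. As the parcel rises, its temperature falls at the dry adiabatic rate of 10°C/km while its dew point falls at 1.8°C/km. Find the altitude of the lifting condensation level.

2.1 km

T and T_d converge at 10 − 1.8 = 8.2°C per km
Height above start = (24.78 − 17.4) / 8.2 = 0.9 km
LCL altitude = 1200 m + 900 m = 2100 m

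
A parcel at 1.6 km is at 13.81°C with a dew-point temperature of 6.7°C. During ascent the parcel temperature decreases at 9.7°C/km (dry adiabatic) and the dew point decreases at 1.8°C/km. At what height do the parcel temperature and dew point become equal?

T and T_d converge at 9.7 − 1.8 = 7.9°C per km
Height above start = (13.81 − 6.7) / 7.9 = 0.9 km
LCL altitude = 1600 m + 900 m = 2500 m

2.5 km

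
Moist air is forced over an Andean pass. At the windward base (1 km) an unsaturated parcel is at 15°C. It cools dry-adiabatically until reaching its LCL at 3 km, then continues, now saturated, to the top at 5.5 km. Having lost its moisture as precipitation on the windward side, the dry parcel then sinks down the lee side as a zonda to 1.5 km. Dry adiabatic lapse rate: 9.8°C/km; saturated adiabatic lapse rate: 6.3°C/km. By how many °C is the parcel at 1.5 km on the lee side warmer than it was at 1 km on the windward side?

+3.85°C

1000 → 3000 m (dry, 9.8°C/km): ΔT = -9.8 × 2 = -19.6°C → T = -4.6°C
3000 → 5500 m (saturated, 6.3°C/km): ΔT = -6.3 × 2.5 = -15.75°C → T = -20.35°C
5500 → 1500 m (dry descent, 9.8°C/km): ΔT = +9.8 × 4 = +39.2°C → T = 18.85°C
Net change vs windward start: 18.85 − 15 = +3.85°C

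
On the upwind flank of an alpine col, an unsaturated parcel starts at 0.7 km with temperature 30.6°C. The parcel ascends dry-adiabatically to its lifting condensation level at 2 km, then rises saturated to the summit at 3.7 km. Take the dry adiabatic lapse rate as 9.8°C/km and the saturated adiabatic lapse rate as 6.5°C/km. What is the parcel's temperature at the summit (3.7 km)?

6.81°C

700–2000 m, dry: Δz = 1.3 km ⇒ ΔT = -12.74°C; T = 17.86°C
2000–3700 m, saturated: Δz = 1.7 km ⇒ ΔT = -11.05°C; T = 6.81°C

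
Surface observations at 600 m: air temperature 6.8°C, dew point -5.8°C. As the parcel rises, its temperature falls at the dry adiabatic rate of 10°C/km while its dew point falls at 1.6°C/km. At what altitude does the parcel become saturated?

2100 m

T and T_d converge at 10 − 1.6 = 8.4°C per km
Height above start = (6.8 − (-5.8)) / 8.4 = 1.5 km
LCL altitude = 600 m + 1500 m = 2100 m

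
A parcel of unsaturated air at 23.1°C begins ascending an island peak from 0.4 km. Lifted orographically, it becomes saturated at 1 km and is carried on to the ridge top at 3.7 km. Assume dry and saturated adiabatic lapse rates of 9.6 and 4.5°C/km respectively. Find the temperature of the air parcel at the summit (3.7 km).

5.19°C

400 → 1000 m (dry, 9.6°C/km): ΔT = -9.6 × 0.6 = -5.76°C → T = 17.34°C
1000 → 3700 m (saturated, 4.5°C/km): ΔT = -4.5 × 2.7 = -12.15°C → T = 5.19°C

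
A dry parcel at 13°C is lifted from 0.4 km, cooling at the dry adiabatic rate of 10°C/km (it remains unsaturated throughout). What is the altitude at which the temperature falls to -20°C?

Height above start = (13 − (-20)) / 10 = 3.3 km
Altitude = 400 m + 3300 m = 3700 m

3.7 km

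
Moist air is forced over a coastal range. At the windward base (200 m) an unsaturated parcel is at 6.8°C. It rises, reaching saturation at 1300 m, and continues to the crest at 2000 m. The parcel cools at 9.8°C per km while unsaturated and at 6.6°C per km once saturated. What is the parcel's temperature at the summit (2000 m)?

-8.6°C

200–1300 m, dry: Δz = 1.1 km ⇒ ΔT = -10.78°C; T = -3.98°C
1300–2000 m, saturated: Δz = 0.7 km ⇒ ΔT = -4.62°C; T = -8.6°C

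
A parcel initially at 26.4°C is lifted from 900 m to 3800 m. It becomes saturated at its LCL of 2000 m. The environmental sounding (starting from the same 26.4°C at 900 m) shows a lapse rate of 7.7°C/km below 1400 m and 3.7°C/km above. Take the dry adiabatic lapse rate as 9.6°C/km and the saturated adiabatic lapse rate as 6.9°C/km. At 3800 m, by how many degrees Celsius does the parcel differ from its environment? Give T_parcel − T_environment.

-10.25°C (parcel cooler than environment)

Parcel:
  900–2000 m, dry: Δz = 1.1 km ⇒ ΔT = -10.56°C; T = 15.84°C
  2000–3800 m, saturated: Δz = 1.8 km ⇒ ΔT = -12.42°C; T = 3.42°C
Environment:
  900–1400 m, environment, lower layer: Δz = 0.5 km ⇒ ΔT = -3.85°C; T = 22.55°C
  1400–3800 m, environment, upper layer: Δz = 2.4 km ⇒ ΔT = -8.88°C; T = 13.67°C
T_parcel − T_env = 3.42 − 13.67 = -10.25°C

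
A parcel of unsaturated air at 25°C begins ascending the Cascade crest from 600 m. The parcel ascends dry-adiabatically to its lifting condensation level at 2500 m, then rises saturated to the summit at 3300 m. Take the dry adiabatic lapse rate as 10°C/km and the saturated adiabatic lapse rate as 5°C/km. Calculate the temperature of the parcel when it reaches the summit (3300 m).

From 600 m to 2500 m (dry): cools by 10 × 1.9 = 19°C, giving 6°C.
From 2500 m to 3300 m (saturated): cools by 5 × 0.8 = 4°C, giving 2°C.

2°C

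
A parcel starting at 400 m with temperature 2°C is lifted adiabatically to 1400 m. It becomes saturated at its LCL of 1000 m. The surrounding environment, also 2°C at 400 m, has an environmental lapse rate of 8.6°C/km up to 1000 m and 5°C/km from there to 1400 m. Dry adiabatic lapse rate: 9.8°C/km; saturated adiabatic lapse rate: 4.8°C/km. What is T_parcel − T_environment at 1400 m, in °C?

-0.64°C (parcel cooler than environment)

Parcel:
  Dry to 1000 m: -9.8 × 0.6 km = -5.88°C, so T = -3.88°C.
  Saturated to 1400 m: -4.8 × 0.4 km = -1.92°C, so T = -5.8°C.
Environment:
  Environment, lower layer to 1000 m: -8.6 × 0.6 km = -5.16°C, so T = -3.16°C.
  Environment, upper layer to 1400 m: -5 × 0.4 km = -2°C, so T = -5.16°C.
T_parcel − T_env = -5.8 − (-5.16) = -0.64°C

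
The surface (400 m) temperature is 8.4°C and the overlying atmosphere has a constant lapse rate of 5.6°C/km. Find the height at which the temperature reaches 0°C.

Height above start = (8.4 − 0) / 5.6 = 1.5 km
Altitude = 400 m + 1500 m = 1900 m

1900 m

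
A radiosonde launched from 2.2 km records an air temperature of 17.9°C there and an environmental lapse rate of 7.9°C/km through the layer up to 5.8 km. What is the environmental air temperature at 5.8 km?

-10.54°C

2200–5800 m, environmental: Δz = 3.6 km ⇒ ΔT = -28.44°C; T = -10.54°C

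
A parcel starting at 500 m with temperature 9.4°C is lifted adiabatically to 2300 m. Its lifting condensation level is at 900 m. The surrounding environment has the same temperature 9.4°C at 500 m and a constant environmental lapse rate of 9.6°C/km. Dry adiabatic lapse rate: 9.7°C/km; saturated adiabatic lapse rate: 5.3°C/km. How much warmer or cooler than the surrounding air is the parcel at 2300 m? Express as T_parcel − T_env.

+5.98°C (parcel warmer than environment)

Parcel:
  500 → 900 m (dry, 9.7°C/km): ΔT = -9.7 × 0.4 = -3.88°C → T = 5.52°C
  900 → 2300 m (saturated, 5.3°C/km): ΔT = -5.3 × 1.4 = -7.42°C → T = -1.9°C
Environment:
  500 → 2300 m (environment, 9.6°C/km): ΔT = -9.6 × 1.8 = -17.28°C → T = -7.88°C
T_parcel − T_env = -1.9 − (-7.88) = +5.98°C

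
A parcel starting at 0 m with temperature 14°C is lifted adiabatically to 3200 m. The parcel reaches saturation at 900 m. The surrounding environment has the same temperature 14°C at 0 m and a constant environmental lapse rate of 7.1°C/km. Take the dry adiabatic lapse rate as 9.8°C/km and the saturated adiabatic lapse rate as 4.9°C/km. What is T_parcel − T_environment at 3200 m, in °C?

Parcel:
  0–900 m, dry: Δz = 0.9 km ⇒ ΔT = -8.82°C; T = 5.18°C
  900–3200 m, saturated: Δz = 2.3 km ⇒ ΔT = -11.27°C; T = -6.09°C
Environment:
  0–3200 m, environment: Δz = 3.2 km ⇒ ΔT = -22.72°C; T = -8.72°C
T_parcel − T_env = -6.09 − (-8.72) = +2.63°C

+2.63°C (parcel warmer than environment)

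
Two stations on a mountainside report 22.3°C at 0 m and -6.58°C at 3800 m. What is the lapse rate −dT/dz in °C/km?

Γ = −ΔT/Δz = (22.3 − (-6.58)) / (3800 − 0) m
  = 28.88°C / 3.8 km = 7.6°C/km

7.6°C/km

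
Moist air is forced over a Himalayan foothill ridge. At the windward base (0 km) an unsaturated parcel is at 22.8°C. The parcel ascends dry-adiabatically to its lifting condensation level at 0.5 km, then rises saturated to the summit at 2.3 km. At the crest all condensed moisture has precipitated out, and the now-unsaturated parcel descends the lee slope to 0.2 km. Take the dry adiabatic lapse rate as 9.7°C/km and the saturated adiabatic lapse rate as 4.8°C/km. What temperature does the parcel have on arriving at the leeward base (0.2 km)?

From 0 m to 500 m (dry): cools by 9.7 × 0.5 = 4.85°C, giving 17.95°C.
From 500 m to 2300 m (saturated): cools by 4.8 × 1.8 = 8.64°C, giving 9.31°C.
From 2300 m to 200 m (dry descent): warms by 9.7 × 2.1 = 20.37°C, giving 29.68°C.

29.68°C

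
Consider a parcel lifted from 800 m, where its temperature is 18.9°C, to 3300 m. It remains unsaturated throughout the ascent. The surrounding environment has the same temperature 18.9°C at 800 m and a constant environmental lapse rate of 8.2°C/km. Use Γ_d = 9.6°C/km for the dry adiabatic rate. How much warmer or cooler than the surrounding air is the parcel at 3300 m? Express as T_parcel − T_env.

-3.5°C (parcel cooler than environment)

Parcel:
  Dry to 3300 m: -9.6 × 2.5 km = -24°C, so T = -5.1°C.
Environment:
  Environment to 3300 m: -8.2 × 2.5 km = -20.5°C, so T = -1.6°C.
T_parcel − T_env = -5.1 − (-1.6) = -3.5°C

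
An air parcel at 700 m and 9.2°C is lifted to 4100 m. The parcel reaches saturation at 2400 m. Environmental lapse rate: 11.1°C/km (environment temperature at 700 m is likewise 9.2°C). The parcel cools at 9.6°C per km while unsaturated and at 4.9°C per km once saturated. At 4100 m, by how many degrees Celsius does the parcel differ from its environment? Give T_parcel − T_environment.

Parcel:
  From 700 m to 2400 m (dry): cools by 9.6 × 1.7 = 16.32°C, giving -7.12°C.
  From 2400 m to 4100 m (saturated): cools by 4.9 × 1.7 = 8.33°C, giving -15.45°C.
Environment:
  From 700 m to 4100 m (environment): cools by 11.1 × 3.4 = 37.74°C, giving -28.54°C.
T_parcel − T_env = -15.45 − (-28.54) = +13.09°C

+13.09°C (parcel warmer than environment)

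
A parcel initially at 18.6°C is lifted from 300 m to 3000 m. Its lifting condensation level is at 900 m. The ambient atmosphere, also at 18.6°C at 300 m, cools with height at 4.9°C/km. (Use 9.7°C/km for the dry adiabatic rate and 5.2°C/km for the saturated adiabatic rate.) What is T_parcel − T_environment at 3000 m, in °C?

Parcel:
  From 300 m to 900 m (dry): cools by 9.7 × 0.6 = 5.82°C, giving 12.78°C.
  From 900 m to 3000 m (saturated): cools by 5.2 × 2.1 = 10.92°C, giving 1.86°C.
Environment:
  From 300 m to 3000 m (environment): cools by 4.9 × 2.7 = 13.23°C, giving 5.37°C.
T_parcel − T_env = 1.86 − 5.37 = -3.51°C

-3.51°C (parcel cooler than environment)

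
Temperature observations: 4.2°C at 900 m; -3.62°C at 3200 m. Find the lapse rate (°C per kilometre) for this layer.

3.4°C/km

Γ = −ΔT/Δz = (4.2 − (-3.62)) / (3200 − 900) m
  = 7.82°C / 2.3 km = 3.4°C/km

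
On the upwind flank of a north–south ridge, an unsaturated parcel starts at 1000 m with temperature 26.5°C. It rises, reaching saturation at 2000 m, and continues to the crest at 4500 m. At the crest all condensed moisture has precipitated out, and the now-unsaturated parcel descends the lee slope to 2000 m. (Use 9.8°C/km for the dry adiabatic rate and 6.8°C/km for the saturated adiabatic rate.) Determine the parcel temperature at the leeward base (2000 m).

Dry to 2000 m: -9.8 × 1 km = -9.8°C, so T = 16.7°C.
Saturated to 4500 m: -6.8 × 2.5 km = -17°C, so T = -0.3°C.
Dry descent to 2000 m: +9.8 × 2.5 km = +24.5°C, so T = 24.2°C.

24.2°C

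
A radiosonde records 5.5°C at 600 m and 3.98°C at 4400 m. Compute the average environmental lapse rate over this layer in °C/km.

Γ = −ΔT/Δz = (5.5 − 3.98) / (4400 − 600) m
  = 1.52°C / 3.8 km = 0.4°C/km

0.4°C/km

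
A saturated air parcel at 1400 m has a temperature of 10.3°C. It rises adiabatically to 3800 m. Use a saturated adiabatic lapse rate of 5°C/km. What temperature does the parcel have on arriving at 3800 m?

-1.7°C

1400 → 3800 m (saturated adiabatic, 5°C/km): ΔT = -5 × 2.4 = -12°C → T = -1.7°C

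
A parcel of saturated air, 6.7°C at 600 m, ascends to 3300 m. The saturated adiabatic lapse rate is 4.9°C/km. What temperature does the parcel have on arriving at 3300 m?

-6.53°C

600–3300 m, saturated adiabatic: Δz = 2.7 km ⇒ ΔT = -13.23°C; T = -6.53°C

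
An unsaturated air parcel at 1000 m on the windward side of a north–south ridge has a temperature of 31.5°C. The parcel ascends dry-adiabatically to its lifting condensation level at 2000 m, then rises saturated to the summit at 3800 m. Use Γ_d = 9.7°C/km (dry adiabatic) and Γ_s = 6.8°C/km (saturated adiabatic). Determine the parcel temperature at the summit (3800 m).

From 1000 m to 2000 m (dry): cools by 9.7 × 1 = 9.7°C, giving 21.8°C.
From 2000 m to 3800 m (saturated): cools by 6.8 × 1.8 = 12.24°C, giving 9.56°C.

9.56°C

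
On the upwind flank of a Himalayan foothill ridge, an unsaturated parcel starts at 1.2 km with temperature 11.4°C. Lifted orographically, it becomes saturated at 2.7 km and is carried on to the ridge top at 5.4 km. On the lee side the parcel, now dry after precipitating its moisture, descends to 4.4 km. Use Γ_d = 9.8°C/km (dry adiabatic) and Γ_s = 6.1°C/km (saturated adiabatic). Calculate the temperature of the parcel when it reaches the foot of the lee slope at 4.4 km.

-9.97°C

Dry to 2700 m: -9.8 × 1.5 km = -14.7°C, so T = -3.3°C.
Saturated to 5400 m: -6.1 × 2.7 km = -16.47°C, so T = -19.77°C.
Dry descent to 4400 m: +9.8 × 1 km = +9.8°C, so T = -9.97°C.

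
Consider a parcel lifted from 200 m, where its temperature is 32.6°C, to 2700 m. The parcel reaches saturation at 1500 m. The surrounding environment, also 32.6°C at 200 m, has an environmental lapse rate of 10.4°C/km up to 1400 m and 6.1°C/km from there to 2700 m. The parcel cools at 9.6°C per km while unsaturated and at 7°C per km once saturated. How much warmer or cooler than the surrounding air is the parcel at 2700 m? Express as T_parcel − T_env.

Parcel:
  200 → 1500 m (dry, 9.6°C/km): ΔT = -9.6 × 1.3 = -12.48°C → T = 20.12°C
  1500 → 2700 m (saturated, 7°C/km): ΔT = -7 × 1.2 = -8.4°C → T = 11.72°C
Environment:
  200 → 1400 m (environment, lower layer, 10.4°C/km): ΔT = -10.4 × 1.2 = -12.48°C → T = 20.12°C
  1400 → 2700 m (environment, upper layer, 6.1°C/km): ΔT = -6.1 × 1.3 = -7.93°C → T = 12.19°C
T_parcel − T_env = 11.72 − 12.19 = -0.47°C

-0.47°C (parcel cooler than environment)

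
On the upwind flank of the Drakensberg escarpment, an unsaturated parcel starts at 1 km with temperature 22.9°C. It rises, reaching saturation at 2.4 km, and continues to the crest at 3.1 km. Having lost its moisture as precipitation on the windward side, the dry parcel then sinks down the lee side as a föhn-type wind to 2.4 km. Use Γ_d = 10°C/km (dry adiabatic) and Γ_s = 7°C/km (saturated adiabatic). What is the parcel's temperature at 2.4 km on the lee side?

1000 → 2400 m (dry, 10°C/km): ΔT = -10 × 1.4 = -14°C → T = 8.9°C
2400 → 3100 m (saturated, 7°C/km): ΔT = -7 × 0.7 = -4.9°C → T = 4°C
3100 → 2400 m (dry descent, 10°C/km): ΔT = +10 × 0.7 = +7°C → T = 11°C

11°C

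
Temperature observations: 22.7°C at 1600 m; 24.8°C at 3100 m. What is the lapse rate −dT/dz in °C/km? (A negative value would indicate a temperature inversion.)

-1.4°C/km

Γ = −ΔT/Δz = (22.7 − 24.8) / (3100 − 1600) m
  = -2.1°C / 1.5 km = -1.4°C/km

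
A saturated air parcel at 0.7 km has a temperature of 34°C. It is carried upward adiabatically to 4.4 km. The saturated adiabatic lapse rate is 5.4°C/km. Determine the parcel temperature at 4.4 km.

700–4400 m, saturated adiabatic: Δz = 3.7 km ⇒ ΔT = -19.98°C; T = 14.02°C

14.02°C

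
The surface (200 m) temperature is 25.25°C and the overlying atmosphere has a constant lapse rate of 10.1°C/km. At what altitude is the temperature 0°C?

Height above start = (25.25 − 0) / 10.1 = 2.5 km
Altitude = 200 m + 2500 m = 2700 m

2700 m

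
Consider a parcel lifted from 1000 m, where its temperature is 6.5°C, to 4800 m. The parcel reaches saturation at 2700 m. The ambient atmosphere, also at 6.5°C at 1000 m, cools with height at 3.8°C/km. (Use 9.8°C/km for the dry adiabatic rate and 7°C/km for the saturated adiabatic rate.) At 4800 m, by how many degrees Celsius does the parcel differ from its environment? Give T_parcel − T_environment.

-16.92°C (parcel cooler than environment)

Parcel:
  1000 → 2700 m (dry, 9.8°C/km): ΔT = -9.8 × 1.7 = -16.66°C → T = -10.16°C
  2700 → 4800 m (saturated, 7°C/km): ΔT = -7 × 2.1 = -14.7°C → T = -24.86°C
Environment:
  1000 → 4800 m (environment, 3.8°C/km): ΔT = -3.8 × 3.8 = -14.44°C → T = -7.94°C
T_parcel − T_env = -24.86 − (-7.94) = -16.92°C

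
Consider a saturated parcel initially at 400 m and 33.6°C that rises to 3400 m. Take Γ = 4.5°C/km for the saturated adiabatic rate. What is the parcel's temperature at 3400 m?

Saturated adiabatic to 3400 m: -4.5 × 3 km = -13.5°C, so T = 20.1°C.

20.1°C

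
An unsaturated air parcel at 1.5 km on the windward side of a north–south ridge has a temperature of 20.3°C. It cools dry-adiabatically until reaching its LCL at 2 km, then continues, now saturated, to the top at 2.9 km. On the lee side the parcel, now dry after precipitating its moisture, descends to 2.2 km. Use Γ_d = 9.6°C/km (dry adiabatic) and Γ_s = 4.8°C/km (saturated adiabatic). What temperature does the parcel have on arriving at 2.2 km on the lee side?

17.9°C

1500 → 2000 m (dry, 9.6°C/km): ΔT = -9.6 × 0.5 = -4.8°C → T = 15.5°C
2000 → 2900 m (saturated, 4.8°C/km): ΔT = -4.8 × 0.9 = -4.32°C → T = 11.18°C
2900 → 2200 m (dry descent, 9.6°C/km): ΔT = +9.6 × 0.7 = +6.72°C → T = 17.9°C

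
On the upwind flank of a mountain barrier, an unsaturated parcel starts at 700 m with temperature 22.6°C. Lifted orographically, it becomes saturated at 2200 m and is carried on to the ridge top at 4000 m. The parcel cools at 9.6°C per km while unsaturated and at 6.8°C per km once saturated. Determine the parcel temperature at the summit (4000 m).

-4.04°C

From 700 m to 2200 m (dry): cools by 9.6 × 1.5 = 14.4°C, giving 8.2°C.
From 2200 m to 4000 m (saturated): cools by 6.8 × 1.8 = 12.24°C, giving -4.04°C.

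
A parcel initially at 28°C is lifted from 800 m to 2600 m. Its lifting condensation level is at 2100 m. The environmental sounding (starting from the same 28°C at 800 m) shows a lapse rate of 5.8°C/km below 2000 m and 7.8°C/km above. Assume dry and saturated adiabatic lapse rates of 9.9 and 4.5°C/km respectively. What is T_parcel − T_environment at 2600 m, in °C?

-3.48°C (parcel cooler than environment)

Parcel:
  800–2100 m, dry: Δz = 1.3 km ⇒ ΔT = -12.87°C; T = 15.13°C
  2100–2600 m, saturated: Δz = 0.5 km ⇒ ΔT = -2.25°C; T = 12.88°C
Environment:
  800–2000 m, environment, lower layer: Δz = 1.2 km ⇒ ΔT = -6.96°C; T = 21.04°C
  2000–2600 m, environment, upper layer: Δz = 0.6 km ⇒ ΔT = -4.68°C; T = 16.36°C
T_parcel − T_env = 12.88 − 16.36 = -3.48°C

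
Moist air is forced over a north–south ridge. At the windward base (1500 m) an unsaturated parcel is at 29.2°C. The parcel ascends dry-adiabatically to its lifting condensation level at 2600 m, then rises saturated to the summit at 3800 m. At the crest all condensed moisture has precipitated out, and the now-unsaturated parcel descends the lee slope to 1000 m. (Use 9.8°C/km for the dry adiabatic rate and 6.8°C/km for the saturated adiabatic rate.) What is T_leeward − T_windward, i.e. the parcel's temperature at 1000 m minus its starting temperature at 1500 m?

+8.5°C

1500 → 2600 m (dry, 9.8°C/km): ΔT = -9.8 × 1.1 = -10.78°C → T = 18.42°C
2600 → 3800 m (saturated, 6.8°C/km): ΔT = -6.8 × 1.2 = -8.16°C → T = 10.26°C
3800 → 1000 m (dry descent, 9.8°C/km): ΔT = +9.8 × 2.8 = +27.44°C → T = 37.7°C
Net change vs windward start: 37.7 − 29.2 = +8.5°C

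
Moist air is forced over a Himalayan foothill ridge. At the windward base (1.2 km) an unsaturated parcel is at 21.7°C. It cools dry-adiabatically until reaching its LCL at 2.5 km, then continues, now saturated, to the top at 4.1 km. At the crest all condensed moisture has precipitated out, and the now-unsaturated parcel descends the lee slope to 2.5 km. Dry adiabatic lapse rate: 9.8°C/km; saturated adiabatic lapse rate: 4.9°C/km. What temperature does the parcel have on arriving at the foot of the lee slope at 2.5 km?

16.8°C

1200–2500 m, dry: Δz = 1.3 km ⇒ ΔT = -12.74°C; T = 8.96°C
2500–4100 m, saturated: Δz = 1.6 km ⇒ ΔT = -7.84°C; T = 1.12°C
4100–2500 m, dry descent: Δz = 1.6 km ⇒ ΔT = +15.68°C; T = 16.8°C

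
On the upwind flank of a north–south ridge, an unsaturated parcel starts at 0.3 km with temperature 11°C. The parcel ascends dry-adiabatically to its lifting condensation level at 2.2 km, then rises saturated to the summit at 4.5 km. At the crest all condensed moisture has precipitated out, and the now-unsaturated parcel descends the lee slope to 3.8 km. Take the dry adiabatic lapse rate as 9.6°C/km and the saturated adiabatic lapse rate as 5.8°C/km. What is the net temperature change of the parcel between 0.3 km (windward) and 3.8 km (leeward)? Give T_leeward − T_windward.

-24.86°C

300–2200 m, dry: Δz = 1.9 km ⇒ ΔT = -18.24°C; T = -7.24°C
2200–4500 m, saturated: Δz = 2.3 km ⇒ ΔT = -13.34°C; T = -20.58°C
4500–3800 m, dry descent: Δz = 0.7 km ⇒ ΔT = +6.72°C; T = -13.86°C
Net change vs windward start: -13.86 − 11 = -24.86°C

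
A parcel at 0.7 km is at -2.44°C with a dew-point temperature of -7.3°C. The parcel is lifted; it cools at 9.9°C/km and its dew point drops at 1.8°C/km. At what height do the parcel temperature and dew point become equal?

T and T_d converge at 9.9 − 1.8 = 8.1°C per km
Height above start = (-2.44 − (-7.3)) / 8.1 = 0.6 km
LCL altitude = 700 m + 600 m = 1300 m

1.3 km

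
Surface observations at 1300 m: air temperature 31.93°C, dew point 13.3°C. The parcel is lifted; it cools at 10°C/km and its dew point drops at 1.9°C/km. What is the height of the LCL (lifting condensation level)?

3600 m

T and T_d converge at 10 − 1.9 = 8.1°C per km
Height above start = (31.93 − 13.3) / 8.1 = 2.3 km
LCL altitude = 1300 m + 2300 m = 3600 m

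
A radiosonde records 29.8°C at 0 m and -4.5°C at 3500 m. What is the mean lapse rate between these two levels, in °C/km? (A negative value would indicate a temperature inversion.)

9.8°C/km

Γ = −ΔT/Δz = (29.8 − (-4.5)) / (3500 − 0) m
  = 34.3°C / 3.5 km = 9.8°C/km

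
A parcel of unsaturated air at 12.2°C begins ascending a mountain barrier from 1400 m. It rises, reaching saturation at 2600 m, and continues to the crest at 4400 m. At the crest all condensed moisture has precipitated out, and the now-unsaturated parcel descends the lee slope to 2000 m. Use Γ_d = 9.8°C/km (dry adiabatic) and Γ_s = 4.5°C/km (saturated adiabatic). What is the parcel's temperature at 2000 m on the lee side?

15.86°C

1400 → 2600 m (dry, 9.8°C/km): ΔT = -9.8 × 1.2 = -11.76°C → T = 0.44°C
2600 → 4400 m (saturated, 4.5°C/km): ΔT = -4.5 × 1.8 = -8.1°C → T = -7.66°C
4400 → 2000 m (dry descent, 9.8°C/km): ΔT = +9.8 × 2.4 = +23.52°C → T = 15.86°C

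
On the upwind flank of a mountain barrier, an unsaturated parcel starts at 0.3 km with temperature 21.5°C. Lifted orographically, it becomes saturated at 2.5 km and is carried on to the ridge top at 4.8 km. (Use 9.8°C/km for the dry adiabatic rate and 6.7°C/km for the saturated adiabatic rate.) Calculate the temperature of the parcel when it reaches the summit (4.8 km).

-15.47°C

300–2500 m, dry: Δz = 2.2 km ⇒ ΔT = -21.56°C; T = -0.06°C
2500–4800 m, saturated: Δz = 2.3 km ⇒ ΔT = -15.41°C; T = -15.47°C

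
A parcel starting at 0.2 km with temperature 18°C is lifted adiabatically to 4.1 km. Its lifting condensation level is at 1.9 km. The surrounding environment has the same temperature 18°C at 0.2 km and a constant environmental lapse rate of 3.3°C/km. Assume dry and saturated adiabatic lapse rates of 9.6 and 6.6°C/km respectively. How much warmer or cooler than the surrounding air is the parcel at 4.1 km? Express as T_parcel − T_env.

Parcel:
  200 → 1900 m (dry, 9.6°C/km): ΔT = -9.6 × 1.7 = -16.32°C → T = 1.68°C
  1900 → 4100 m (saturated, 6.6°C/km): ΔT = -6.6 × 2.2 = -14.52°C → T = -12.84°C
Environment:
  200 → 4100 m (environment, 3.3°C/km): ΔT = -3.3 × 3.9 = -12.87°C → T = 5.13°C
T_parcel − T_env = -12.84 − 5.13 = -17.97°C

-17.97°C (parcel cooler than environment)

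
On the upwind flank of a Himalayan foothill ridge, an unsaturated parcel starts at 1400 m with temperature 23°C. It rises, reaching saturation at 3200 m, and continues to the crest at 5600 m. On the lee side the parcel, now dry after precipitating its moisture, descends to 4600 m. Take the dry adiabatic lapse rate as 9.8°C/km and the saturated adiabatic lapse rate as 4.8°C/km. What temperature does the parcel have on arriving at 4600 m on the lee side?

3.64°C

1400 → 3200 m (dry, 9.8°C/km): ΔT = -9.8 × 1.8 = -17.64°C → T = 5.36°C
3200 → 5600 m (saturated, 4.8°C/km): ΔT = -4.8 × 2.4 = -11.52°C → T = -6.16°C
5600 → 4600 m (dry descent, 9.8°C/km): ΔT = +9.8 × 1 = +9.8°C → T = 3.64°C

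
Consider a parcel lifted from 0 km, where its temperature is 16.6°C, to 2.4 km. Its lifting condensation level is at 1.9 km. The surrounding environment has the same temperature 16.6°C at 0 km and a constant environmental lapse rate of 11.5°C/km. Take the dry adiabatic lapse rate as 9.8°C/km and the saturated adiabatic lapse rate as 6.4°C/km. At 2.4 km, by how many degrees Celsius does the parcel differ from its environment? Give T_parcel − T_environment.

+5.78°C (parcel warmer than environment)

Parcel:
  0–1900 m, dry: Δz = 1.9 km ⇒ ΔT = -18.62°C; T = -2.02°C
  1900–2400 m, saturated: Δz = 0.5 km ⇒ ΔT = -3.2°C; T = -5.22°C
Environment:
  0–2400 m, environment: Δz = 2.4 km ⇒ ΔT = -27.6°C; T = -11°C
T_parcel − T_env = -5.22 − (-11) = +5.78°C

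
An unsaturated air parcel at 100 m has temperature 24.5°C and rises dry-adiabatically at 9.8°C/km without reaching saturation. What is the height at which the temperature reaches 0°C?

Height above start = (24.5 − 0) / 9.8 = 2.5 km
Altitude = 100 m + 2500 m = 2600 m

2600 m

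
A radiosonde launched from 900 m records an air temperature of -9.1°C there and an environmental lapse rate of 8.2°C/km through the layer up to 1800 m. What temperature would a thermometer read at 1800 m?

From 900 m to 1800 m (environmental): cools by 8.2 × 0.9 = 7.38°C, giving -16.48°C.

-16.48°C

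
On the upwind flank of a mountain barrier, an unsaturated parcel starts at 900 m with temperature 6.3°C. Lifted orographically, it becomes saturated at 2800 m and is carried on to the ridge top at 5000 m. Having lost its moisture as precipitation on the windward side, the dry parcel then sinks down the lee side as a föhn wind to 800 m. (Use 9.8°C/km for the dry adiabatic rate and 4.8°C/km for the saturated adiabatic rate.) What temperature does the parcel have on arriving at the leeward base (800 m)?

18.28°C

900 → 2800 m (dry, 9.8°C/km): ΔT = -9.8 × 1.9 = -18.62°C → T = -12.32°C
2800 → 5000 m (saturated, 4.8°C/km): ΔT = -4.8 × 2.2 = -10.56°C → T = -22.88°C
5000 → 800 m (dry descent, 9.8°C/km): ΔT = +9.8 × 4.2 = +41.16°C → T = 18.28°C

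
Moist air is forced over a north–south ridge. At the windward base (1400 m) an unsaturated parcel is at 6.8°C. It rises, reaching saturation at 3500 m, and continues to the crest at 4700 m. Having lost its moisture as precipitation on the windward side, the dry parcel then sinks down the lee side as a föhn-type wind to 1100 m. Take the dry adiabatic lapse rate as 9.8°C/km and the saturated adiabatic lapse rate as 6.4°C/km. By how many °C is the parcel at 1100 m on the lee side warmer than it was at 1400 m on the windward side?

+7.02°C

1400–3500 m, dry: Δz = 2.1 km ⇒ ΔT = -20.58°C; T = -13.78°C
3500–4700 m, saturated: Δz = 1.2 km ⇒ ΔT = -7.68°C; T = -21.46°C
4700–1100 m, dry descent: Δz = 3.6 km ⇒ ΔT = +35.28°C; T = 13.82°C
Net change vs windward start: 13.82 − 6.8 = +7.02°C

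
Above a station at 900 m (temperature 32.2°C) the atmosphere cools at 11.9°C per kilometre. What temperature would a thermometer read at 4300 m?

-8.26°C

From 900 m to 4300 m (environmental): cools by 11.9 × 3.4 = 40.46°C, giving -8.26°C.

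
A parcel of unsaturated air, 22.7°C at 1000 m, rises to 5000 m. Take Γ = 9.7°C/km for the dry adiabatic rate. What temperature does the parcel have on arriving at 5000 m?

-16.1°C

Dry adiabatic to 5000 m: -9.7 × 4 km = -38.8°C, so T = -16.1°C.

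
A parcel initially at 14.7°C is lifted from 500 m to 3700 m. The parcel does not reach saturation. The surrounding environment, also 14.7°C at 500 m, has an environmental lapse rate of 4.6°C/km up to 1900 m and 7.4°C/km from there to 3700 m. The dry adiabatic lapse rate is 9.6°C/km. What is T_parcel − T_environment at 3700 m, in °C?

-10.96°C (parcel cooler than environment)

Parcel:
  500 → 3700 m (dry, 9.6°C/km): ΔT = -9.6 × 3.2 = -30.72°C → T = -16.02°C
Environment:
  500 → 1900 m (environment, lower layer, 4.6°C/km): ΔT = -4.6 × 1.4 = -6.44°C → T = 8.26°C
  1900 → 3700 m (environment, upper layer, 7.4°C/km): ΔT = -7.4 × 1.8 = -13.32°C → T = -5.06°C
T_parcel − T_env = -16.02 − (-5.06) = -10.96°C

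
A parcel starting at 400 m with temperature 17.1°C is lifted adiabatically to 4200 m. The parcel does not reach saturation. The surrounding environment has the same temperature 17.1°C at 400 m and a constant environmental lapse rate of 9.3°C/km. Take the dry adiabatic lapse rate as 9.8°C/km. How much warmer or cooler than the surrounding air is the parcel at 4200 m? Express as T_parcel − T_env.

-1.9°C (parcel cooler than environment)

Parcel:
  400 → 4200 m (dry, 9.8°C/km): ΔT = -9.8 × 3.8 = -37.24°C → T = -20.14°C
Environment:
  400 → 4200 m (environment, 9.3°C/km): ΔT = -9.3 × 3.8 = -35.34°C → T = -18.24°C
T_parcel − T_env = -20.14 − (-18.24) = -1.9°C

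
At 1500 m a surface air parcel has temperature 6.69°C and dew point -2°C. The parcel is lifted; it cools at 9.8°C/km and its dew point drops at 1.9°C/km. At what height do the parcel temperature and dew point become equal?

2600 m

T and T_d converge at 9.8 − 1.9 = 7.9°C per km
Height above start = (6.69 − (-2)) / 7.9 = 1.1 km
LCL altitude = 1500 m + 1100 m = 2600 m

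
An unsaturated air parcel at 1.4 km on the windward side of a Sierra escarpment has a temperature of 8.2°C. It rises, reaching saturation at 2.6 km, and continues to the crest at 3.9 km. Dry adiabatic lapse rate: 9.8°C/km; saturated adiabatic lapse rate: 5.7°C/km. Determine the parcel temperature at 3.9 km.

1400–2600 m, dry: Δz = 1.2 km ⇒ ΔT = -11.76°C; T = -3.56°C
2600–3900 m, saturated: Δz = 1.3 km ⇒ ΔT = -7.41°C; T = -10.97°C

-10.97°C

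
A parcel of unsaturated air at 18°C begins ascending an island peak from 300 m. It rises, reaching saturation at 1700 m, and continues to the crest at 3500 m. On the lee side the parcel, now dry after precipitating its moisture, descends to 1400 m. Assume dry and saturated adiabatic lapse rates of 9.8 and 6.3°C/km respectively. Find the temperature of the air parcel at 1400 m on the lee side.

13.52°C

From 300 m to 1700 m (dry): cools by 9.8 × 1.4 = 13.72°C, giving 4.28°C.
From 1700 m to 3500 m (saturated): cools by 6.3 × 1.8 = 11.34°C, giving -7.06°C.
From 3500 m to 1400 m (dry descent): warms by 9.8 × 2.1 = 20.58°C, giving 13.52°C.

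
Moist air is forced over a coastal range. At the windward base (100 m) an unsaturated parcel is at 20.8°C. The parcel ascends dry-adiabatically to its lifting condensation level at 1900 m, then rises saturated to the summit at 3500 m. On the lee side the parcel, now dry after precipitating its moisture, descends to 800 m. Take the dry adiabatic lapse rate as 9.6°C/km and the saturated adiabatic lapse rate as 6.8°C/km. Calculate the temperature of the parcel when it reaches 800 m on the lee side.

From 100 m to 1900 m (dry): cools by 9.6 × 1.8 = 17.28°C, giving 3.52°C.
From 1900 m to 3500 m (saturated): cools by 6.8 × 1.6 = 10.88°C, giving -7.36°C.
From 3500 m to 800 m (dry descent): warms by 9.6 × 2.7 = 25.92°C, giving 18.56°C.

18.56°C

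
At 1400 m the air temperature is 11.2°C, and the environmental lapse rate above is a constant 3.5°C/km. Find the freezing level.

4600 m

Height above start = (11.2 − 0) / 3.5 = 3.2 km
Altitude = 1400 m + 3200 m = 4600 m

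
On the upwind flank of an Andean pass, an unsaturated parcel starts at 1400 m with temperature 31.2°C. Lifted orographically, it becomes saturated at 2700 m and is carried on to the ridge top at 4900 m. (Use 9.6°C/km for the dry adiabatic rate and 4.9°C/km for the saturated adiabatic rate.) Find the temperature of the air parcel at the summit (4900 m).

1400 → 2700 m (dry, 9.6°C/km): ΔT = -9.6 × 1.3 = -12.48°C → T = 18.72°C
2700 → 4900 m (saturated, 4.9°C/km): ΔT = -4.9 × 2.2 = -10.78°C → T = 7.94°C

7.94°C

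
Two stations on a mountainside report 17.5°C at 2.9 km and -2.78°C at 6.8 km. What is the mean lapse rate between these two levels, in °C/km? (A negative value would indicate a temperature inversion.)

5.2°C/km

Γ = −ΔT/Δz = (17.5 − (-2.78)) / (6800 − 2900) m
  = 20.28°C / 3.9 km = 5.2°C/km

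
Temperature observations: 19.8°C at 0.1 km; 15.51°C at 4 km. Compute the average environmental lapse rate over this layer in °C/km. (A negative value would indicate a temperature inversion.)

Γ = −ΔT/Δz = (19.8 − 15.51) / (4000 − 100) m
  = 4.29°C / 3.9 km = 1.1°C/km

1.1°C/km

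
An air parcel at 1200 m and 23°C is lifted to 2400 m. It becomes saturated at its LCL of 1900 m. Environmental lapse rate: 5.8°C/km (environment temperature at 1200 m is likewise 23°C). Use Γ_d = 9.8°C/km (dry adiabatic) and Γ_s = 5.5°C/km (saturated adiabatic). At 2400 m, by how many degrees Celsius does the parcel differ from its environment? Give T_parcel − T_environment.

-2.65°C (parcel cooler than environment)

Parcel:
  1200–1900 m, dry: Δz = 0.7 km ⇒ ΔT = -6.86°C; T = 16.14°C
  1900–2400 m, saturated: Δz = 0.5 km ⇒ ΔT = -2.75°C; T = 13.39°C
Environment:
  1200–2400 m, environment: Δz = 1.2 km ⇒ ΔT = -6.96°C; T = 16.04°C
T_parcel − T_env = 13.39 − 16.04 = -2.65°C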